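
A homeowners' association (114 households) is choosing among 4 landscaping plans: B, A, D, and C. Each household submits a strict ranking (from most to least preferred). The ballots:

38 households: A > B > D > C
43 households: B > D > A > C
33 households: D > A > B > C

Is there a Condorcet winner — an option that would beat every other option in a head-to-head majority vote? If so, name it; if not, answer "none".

none

Checking pairwise contests:
A beats B 71–43.
D beats A 76–38.
B beats D 81–33.
B beats C 114–0.
Every option loses at least one head-to-head, so there is no Condorcet winner.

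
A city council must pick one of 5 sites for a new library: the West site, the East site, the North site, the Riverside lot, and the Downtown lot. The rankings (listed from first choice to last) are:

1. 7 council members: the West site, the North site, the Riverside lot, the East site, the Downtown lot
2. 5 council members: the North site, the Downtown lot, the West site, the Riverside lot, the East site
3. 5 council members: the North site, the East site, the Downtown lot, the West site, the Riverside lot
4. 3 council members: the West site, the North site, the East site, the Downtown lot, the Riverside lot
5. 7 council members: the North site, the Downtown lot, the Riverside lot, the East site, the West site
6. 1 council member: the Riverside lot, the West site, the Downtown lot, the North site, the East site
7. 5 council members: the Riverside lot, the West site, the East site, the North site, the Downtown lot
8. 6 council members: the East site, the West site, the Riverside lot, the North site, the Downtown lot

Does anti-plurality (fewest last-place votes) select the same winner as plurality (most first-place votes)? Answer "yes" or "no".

yes

Anti-plurality — last-place votes: the West site 7, the East site 6, the North site 0, the Riverside lot 8, the Downtown lot 18. Winner: the North site.
Plurality — first-place votes: the West site 10, the East site 6, the North site 17, the Riverside lot 6, the Downtown lot 0. Winner: the North site.
The two methods agree.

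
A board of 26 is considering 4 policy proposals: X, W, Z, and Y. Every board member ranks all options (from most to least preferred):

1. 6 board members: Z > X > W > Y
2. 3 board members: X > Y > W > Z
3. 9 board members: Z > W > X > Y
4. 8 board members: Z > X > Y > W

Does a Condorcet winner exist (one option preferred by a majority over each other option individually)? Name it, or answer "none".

Z vs X: 23–3 for Z.
Z vs W: 23–3 for Z.
Z vs Y: 23–3 for Z.
Z beats every other option head-to-head.

Z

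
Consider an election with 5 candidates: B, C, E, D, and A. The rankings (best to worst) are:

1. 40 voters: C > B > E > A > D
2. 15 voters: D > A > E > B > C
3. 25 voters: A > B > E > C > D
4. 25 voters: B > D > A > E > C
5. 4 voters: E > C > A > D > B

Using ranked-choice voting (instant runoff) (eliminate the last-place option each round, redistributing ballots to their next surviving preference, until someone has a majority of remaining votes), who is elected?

A

Round 1: B 25, C 40, E 4, D 15, A 25. Eliminate E.
Round 2: B 25, C 44, D 15, A 25. Eliminate D.
Round 3: B 25, C 44, A 40. Eliminate B.
Round 4: C 44, A 65. A has a majority.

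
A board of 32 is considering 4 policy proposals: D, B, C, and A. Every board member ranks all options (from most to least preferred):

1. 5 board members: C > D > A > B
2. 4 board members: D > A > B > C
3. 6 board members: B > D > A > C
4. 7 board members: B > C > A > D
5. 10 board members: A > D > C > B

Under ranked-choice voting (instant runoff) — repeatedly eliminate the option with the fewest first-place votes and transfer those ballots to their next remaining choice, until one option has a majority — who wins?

Round 1: D 4, B 13, C 5, A 10. Eliminate D.
Round 2: B 13, C 5, A 14. Eliminate C.
Round 3: B 13, A 19. A has a majority.

A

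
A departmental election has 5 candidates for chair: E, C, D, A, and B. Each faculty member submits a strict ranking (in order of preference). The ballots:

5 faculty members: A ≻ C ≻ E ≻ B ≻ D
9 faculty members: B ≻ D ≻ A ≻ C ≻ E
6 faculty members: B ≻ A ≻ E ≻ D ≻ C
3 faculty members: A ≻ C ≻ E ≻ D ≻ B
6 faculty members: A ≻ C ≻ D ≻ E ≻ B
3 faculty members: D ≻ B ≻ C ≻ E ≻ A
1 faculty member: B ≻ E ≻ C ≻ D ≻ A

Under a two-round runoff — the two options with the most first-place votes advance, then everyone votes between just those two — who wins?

B

Round 1 first-place votes: E 0, C 0, D 3, A 14, B 16.
B and A advance.
Runoff: B is preferred to A by 19 voters; A by 14.
B wins the runoff.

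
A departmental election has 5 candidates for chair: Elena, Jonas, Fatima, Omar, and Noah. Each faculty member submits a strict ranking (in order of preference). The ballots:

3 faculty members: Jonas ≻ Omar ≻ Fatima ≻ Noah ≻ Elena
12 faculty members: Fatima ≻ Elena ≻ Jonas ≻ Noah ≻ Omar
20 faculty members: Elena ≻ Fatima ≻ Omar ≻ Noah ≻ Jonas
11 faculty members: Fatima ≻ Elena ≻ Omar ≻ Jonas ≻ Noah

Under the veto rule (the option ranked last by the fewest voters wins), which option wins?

Last-place votes: Elena 3, Jonas 20, Fatima 0, Omar 12, Noah 11.
Fatima is ranked last by the fewest voters, so Fatima wins.

Fatima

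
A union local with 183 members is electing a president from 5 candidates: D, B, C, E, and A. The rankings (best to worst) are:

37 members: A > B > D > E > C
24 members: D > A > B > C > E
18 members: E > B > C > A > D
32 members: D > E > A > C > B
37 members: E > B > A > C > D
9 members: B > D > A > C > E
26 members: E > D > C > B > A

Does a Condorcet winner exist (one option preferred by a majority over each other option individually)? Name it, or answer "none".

none

Checking pairwise contests:
B beats D 101–82.
E beats B 113–70.
D beats C 128–55.
D beats E 102–81.
E beats A 113–70.
Every option loses at least one head-to-head, so there is no Condorcet winner.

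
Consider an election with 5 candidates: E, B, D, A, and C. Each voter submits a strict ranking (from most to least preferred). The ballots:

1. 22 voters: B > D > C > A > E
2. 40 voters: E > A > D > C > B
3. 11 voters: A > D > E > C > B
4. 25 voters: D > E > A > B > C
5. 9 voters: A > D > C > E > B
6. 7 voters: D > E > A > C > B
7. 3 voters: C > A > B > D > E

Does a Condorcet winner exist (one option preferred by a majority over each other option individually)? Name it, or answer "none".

Checking pairwise contests:
D beats E 77–40.
E beats B 92–25.
A beats D 63–54.
E beats A 72–45.
E beats C 83–34.
Every option loses at least one head-to-head, so there is no Condorcet winner.

none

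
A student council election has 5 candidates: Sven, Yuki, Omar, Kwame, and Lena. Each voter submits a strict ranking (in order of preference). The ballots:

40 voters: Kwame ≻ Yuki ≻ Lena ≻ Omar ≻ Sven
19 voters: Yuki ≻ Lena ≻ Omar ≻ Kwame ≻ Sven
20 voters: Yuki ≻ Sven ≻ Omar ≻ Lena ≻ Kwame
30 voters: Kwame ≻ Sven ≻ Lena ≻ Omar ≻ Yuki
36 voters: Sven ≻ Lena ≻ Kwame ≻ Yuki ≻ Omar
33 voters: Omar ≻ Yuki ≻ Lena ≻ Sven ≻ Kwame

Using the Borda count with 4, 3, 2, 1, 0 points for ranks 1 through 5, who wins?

Sven: 40·0 + 19·0 + 20·3 + 30·3 + 36·4 + 33·1 = 327
Yuki: 40·3 + 19·4 + 20·4 + 30·0 + 36·1 + 33·3 = 411
Omar: 40·1 + 19·2 + 20·2 + 30·1 + 36·0 + 33·4 = 280
Kwame: 40·4 + 19·1 + 20·0 + 30·4 + 36·2 + 33·0 = 371
Lena: 40·2 + 19·3 + 20·1 + 30·2 + 36·3 + 33·2 = 391
Yuki has the highest Borda score (411).

Yuki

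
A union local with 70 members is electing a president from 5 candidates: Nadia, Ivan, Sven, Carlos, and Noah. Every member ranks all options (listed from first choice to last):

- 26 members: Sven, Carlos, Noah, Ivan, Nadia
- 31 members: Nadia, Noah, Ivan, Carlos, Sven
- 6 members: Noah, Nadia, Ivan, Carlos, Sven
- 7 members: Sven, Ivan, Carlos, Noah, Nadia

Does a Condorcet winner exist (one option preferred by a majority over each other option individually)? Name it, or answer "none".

Noah vs Nadia: 39–31 for Noah.
Noah vs Ivan: 63–7 for Noah.
Noah vs Sven: 37–33 for Noah.
Noah vs Carlos: 37–33 for Noah.
Noah beats every other option head-to-head.

Noah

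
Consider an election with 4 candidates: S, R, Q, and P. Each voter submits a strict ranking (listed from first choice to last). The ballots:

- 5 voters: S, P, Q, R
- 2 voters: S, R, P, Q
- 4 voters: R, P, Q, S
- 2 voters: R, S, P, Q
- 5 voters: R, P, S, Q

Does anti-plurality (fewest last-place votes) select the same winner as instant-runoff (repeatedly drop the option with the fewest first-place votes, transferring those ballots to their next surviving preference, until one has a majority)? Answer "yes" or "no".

no

Anti-plurality — last-place votes: S 4, R 5, Q 9, P 0. Winner: P.
Instant-runoff — R1 S 7, R 11, Q 0, P 0 (R winner). Winner: R.
The two methods disagree.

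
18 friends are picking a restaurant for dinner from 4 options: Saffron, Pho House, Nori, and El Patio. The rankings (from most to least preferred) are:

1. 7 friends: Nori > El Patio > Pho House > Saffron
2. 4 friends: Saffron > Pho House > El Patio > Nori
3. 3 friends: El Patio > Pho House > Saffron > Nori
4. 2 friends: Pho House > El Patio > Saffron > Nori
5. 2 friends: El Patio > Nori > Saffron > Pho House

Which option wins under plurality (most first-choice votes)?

Nori

First-place votes: Saffron 4, Pho House 2, Nori 7, El Patio 5.
Nori has the most first-place votes.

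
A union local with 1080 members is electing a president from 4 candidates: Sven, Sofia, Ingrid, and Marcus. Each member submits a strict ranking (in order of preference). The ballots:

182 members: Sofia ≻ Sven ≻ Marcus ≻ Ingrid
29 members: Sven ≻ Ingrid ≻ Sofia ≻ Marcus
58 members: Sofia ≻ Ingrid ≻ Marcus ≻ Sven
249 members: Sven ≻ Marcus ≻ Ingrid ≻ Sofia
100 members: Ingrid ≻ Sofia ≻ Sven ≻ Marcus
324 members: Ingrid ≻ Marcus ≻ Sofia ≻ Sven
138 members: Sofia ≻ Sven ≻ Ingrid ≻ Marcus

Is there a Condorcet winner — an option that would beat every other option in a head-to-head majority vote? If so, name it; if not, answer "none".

none

Checking pairwise contests:
Sofia beats Sven 802–278.
Ingrid beats Sofia 702–378.
Sven beats Ingrid 598–482.
Sven beats Marcus 698–382.
Every option loses at least one head-to-head, so there is no Condorcet winner.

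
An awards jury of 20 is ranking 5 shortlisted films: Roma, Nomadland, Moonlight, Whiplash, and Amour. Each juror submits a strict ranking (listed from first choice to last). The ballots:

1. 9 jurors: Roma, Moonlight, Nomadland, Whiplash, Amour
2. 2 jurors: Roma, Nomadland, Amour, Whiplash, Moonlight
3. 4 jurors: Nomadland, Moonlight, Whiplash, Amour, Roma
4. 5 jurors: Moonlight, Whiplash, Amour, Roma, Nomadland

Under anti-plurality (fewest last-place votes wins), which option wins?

Last-place votes: Roma 4, Nomadland 5, Moonlight 2, Whiplash 0, Amour 9.
Whiplash is ranked last by the fewest voters, so Whiplash wins.

Whiplash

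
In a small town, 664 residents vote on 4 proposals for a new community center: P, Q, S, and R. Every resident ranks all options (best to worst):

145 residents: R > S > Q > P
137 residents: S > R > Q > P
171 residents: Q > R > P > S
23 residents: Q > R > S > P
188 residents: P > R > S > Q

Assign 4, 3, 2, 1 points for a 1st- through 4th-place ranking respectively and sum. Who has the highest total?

R

P: 145·1 + 137·1 + 171·2 + 23·1 + 188·4 = 1399
Q: 145·2 + 137·2 + 171·4 + 23·4 + 188·1 = 1528
S: 145·3 + 137·4 + 171·1 + 23·2 + 188·2 = 1576
R: 145·4 + 137·3 + 171·3 + 23·3 + 188·3 = 2137
R has the highest Borda score (2137).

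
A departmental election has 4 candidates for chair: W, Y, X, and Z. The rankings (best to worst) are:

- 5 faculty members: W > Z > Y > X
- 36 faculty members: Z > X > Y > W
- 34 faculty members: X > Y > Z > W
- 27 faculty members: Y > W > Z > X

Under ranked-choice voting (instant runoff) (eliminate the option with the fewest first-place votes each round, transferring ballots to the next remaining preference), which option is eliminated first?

W

Round 1: W 5, Y 27, X 34, Z 36. Eliminate W.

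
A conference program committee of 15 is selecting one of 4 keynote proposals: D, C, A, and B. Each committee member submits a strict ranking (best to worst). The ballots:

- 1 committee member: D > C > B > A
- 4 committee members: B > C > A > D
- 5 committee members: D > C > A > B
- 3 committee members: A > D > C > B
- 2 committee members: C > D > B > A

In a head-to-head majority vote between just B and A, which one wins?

A

Voters preferring B to A: 7; preferring A to B: 8.
A wins the head-to-head.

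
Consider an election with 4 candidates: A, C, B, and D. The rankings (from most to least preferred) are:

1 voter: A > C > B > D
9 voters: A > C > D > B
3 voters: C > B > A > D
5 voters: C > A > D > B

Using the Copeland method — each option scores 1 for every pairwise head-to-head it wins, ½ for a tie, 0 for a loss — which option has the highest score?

A: beats C, B, and D → score 3.
C: beats B and D; loses to A → score 2.
B: loses to A, C, and D → score 0.
D: beats B; loses to A and C → score 1.
A has the best pairwise record.

A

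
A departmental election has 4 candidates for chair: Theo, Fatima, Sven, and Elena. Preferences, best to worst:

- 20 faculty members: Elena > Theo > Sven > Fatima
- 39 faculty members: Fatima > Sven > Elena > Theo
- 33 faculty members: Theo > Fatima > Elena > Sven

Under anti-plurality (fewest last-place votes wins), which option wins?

Last-place votes: Theo 39, Fatima 20, Sven 33, Elena 0.
Elena is ranked last by the fewest voters, so Elena wins.

Elena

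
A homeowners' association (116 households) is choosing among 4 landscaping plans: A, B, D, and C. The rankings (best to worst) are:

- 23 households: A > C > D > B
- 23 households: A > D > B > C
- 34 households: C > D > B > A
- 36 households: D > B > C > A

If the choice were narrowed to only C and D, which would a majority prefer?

Voters preferring C to D: 57; preferring D to C: 59.
D wins the head-to-head.

D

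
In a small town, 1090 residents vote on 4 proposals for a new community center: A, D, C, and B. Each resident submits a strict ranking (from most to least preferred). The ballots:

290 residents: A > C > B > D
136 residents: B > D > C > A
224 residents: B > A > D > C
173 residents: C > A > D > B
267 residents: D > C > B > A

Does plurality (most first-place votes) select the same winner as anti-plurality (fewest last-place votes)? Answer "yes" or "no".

Plurality — first-place votes: A 290, D 267, C 173, B 360. Winner: B.
Anti-plurality — last-place votes: A 403, D 290, C 224, B 173. Winner: B.
The two methods agree.

yes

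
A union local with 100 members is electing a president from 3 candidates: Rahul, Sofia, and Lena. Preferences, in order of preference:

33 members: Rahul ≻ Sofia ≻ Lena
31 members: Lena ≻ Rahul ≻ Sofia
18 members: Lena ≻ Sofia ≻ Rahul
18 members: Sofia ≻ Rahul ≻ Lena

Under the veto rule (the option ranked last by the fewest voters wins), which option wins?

Rahul

Last-place votes: Rahul 18, Sofia 31, Lena 51.
Rahul is ranked last by the fewest voters, so Rahul wins.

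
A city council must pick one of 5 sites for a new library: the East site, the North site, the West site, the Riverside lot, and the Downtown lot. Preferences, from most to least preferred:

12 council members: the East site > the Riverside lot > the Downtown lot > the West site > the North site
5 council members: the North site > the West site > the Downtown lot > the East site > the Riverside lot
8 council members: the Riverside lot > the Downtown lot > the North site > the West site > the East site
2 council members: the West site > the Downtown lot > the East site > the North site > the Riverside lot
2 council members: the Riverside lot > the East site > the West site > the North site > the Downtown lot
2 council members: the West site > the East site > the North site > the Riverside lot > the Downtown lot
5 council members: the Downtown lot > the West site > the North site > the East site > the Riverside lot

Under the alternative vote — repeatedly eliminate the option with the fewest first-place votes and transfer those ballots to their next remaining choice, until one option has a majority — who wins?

the Downtown lot

Round 1: the East site 12, the North site 5, the West site 4, the Riverside lot 10, the Downtown lot 5. Eliminate the West site.
Round 2: the East site 14, the North site 5, the Riverside lot 10, the Downtown lot 7. Eliminate the North site.
Round 3: the East site 14, the Riverside lot 10, the Downtown lot 12. Eliminate the Riverside lot.
Round 4: the East site 16, the Downtown lot 20. The Downtown lot has a majority.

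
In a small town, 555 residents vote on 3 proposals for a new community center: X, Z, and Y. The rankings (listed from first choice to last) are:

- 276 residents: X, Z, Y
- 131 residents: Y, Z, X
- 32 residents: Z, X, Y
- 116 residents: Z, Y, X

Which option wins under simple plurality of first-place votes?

X

First-place votes: X 276, Z 148, Y 131.
X has the most first-place votes.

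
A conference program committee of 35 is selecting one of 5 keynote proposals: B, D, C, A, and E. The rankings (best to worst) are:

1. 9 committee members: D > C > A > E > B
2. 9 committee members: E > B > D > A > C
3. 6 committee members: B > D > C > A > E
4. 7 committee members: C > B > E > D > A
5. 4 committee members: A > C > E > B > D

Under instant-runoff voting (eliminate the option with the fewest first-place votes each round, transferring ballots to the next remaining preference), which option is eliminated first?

A

Round 1: B 6, D 9, C 7, A 4, E 9. Eliminate A.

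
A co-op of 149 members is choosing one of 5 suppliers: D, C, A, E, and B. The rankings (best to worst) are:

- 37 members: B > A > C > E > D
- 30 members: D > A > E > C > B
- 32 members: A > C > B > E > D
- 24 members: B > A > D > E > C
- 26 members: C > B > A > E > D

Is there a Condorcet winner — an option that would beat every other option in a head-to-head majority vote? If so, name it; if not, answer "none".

Checking pairwise contests:
C beats D 95–54.
A beats C 123–26.
B beats A 87–62.
C beats E 95–54.
C beats B 88–61.
Every option loses at least one head-to-head, so there is no Condorcet winner.

none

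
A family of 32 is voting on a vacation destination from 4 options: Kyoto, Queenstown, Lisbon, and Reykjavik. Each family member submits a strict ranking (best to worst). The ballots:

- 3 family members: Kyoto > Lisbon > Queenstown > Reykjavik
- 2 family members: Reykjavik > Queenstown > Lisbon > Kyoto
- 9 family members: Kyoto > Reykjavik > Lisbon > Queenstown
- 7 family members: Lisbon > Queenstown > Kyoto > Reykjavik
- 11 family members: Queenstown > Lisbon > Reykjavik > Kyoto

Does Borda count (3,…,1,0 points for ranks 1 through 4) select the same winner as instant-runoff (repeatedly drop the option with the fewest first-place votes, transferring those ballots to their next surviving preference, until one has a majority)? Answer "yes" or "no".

Borda — scores: Kyoto 43, Queenstown 54, Lisbon 60, Reykjavik 35. Winner: Lisbon.
Instant-runoff — R1 Kyoto 12, Queenstown 11, Lisbon 7, Reykjavik 2 (Reykjavik out); R2 Kyoto 12, Queenstown 13, Lisbon 7 (Lisbon out); R3 Kyoto 12, Queenstown 20 (Queenstown winner). Winner: Queenstown.
The two methods disagree.

no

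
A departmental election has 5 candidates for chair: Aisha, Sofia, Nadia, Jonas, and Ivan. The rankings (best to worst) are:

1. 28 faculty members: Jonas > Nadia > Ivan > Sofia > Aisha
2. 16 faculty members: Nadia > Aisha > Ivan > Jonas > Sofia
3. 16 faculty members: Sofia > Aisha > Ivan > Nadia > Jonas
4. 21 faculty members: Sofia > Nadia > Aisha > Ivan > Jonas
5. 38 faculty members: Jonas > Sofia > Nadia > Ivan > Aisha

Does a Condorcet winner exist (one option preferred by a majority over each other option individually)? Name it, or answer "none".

Jonas vs Aisha: 66–53 for Jonas.
Jonas vs Sofia: 82–37 for Jonas.
Jonas vs Nadia: 66–53 for Jonas.
Jonas vs Ivan: 66–53 for Jonas.
Jonas beats every other option head-to-head.

Jonas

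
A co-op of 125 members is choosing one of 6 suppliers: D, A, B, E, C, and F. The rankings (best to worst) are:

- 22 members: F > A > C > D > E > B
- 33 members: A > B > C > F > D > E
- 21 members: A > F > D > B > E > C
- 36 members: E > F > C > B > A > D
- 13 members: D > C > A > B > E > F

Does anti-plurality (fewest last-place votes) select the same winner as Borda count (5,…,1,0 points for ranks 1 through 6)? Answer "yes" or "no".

Anti-plurality — last-place votes: D 36, A 0, B 22, E 33, C 21, F 13. Winner: A.
Borda — scores: D 205, A 433, B 272, E 236, C 325, F 404. Winner: A.
The two methods agree.

yes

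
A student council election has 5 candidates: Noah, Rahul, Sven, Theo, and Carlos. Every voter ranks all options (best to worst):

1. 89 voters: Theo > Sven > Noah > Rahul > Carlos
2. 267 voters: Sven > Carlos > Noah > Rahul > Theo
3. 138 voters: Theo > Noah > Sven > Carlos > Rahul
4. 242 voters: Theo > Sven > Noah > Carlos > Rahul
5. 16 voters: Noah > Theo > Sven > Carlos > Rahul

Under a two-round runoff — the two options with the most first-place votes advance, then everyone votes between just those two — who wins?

Theo

Round 1 first-place votes: Noah 16, Rahul 0, Sven 267, Theo 469, Carlos 0.
Theo and Sven advance.
Runoff: Theo is preferred to Sven by 485 voters; Sven by 267.
Theo wins the runoff.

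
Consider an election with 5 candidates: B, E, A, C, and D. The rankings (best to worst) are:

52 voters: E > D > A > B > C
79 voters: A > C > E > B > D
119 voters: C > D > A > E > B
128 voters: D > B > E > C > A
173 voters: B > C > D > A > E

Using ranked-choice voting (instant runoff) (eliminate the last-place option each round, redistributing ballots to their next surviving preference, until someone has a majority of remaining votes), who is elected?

Round 1: B 173, E 52, A 79, C 119, D 128. Eliminate E.
Round 2: B 173, A 79, C 119, D 180. Eliminate A.
Round 3: B 173, C 198, D 180. Eliminate B.
Round 4: C 371, D 180. C has a majority.

C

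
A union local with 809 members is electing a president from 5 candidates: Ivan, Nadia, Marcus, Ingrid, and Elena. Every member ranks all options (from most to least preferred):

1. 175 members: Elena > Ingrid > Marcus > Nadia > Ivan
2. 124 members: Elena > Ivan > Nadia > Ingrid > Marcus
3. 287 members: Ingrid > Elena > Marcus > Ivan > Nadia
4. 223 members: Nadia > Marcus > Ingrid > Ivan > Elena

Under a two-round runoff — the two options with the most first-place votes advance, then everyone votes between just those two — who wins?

Round 1 first-place votes: Ivan 0, Nadia 223, Marcus 0, Ingrid 287, Elena 299.
Elena and Ingrid advance.
Runoff: Elena is preferred to Ingrid by 299 voters; Ingrid by 510.
Ingrid wins the runoff.

Ingrid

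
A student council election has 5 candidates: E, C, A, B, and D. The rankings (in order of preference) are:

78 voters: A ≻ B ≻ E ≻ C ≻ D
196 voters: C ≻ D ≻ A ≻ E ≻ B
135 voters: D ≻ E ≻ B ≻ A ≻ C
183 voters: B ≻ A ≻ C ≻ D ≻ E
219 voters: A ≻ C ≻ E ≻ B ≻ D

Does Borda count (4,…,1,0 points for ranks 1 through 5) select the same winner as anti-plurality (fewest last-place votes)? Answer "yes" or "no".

Borda — scores: E 1195, C 1885, A 2264, B 1455, D 1311. Winner: A.
Anti-plurality — last-place votes: E 183, C 135, A 0, B 196, D 297. Winner: A.
The two methods agree.

yes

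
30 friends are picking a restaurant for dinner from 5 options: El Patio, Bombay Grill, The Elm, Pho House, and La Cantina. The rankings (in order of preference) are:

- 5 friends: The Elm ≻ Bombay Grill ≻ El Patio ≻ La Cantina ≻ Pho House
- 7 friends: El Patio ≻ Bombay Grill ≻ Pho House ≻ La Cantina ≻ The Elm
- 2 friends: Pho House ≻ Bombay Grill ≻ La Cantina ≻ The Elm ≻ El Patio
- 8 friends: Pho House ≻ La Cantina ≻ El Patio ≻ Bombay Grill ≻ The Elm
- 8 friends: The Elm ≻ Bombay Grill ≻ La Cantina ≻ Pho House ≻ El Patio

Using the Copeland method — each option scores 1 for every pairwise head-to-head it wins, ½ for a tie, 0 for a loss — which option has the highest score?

Bombay Grill

El Patio: ties Bombay Grill and The Elm; loses to Pho House and La Cantina → score 1.
Bombay Grill: beats The Elm, Pho House, and La Cantina; ties El Patio → score 3.5.
The Elm: ties El Patio; loses to Bombay Grill, Pho House, and La Cantina → score 0.5.
Pho House: beats El Patio, The Elm, and La Cantina; loses to Bombay Grill → score 3.
La Cantina: beats El Patio and The Elm; loses to Bombay Grill and Pho House → score 2.
Bombay Grill has the best pairwise record.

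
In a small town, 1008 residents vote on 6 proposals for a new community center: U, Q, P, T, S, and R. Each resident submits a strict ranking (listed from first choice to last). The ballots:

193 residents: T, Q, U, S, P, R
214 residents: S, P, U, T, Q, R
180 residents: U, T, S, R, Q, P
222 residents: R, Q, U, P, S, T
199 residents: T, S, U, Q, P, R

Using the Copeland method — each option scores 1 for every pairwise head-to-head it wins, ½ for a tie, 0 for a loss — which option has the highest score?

U

U: beats Q, P, T, S, and R → score 5.
Q: beats P and R; loses to U, T, and S → score 2.
P: beats R; loses to U, Q, T, and S → score 1.
T: beats Q, P, S, and R; loses to U → score 4.
S: beats Q, P, and R; loses to U and T → score 3.
R: loses to U, Q, P, T, and S → score 0.
U has the best pairwise record.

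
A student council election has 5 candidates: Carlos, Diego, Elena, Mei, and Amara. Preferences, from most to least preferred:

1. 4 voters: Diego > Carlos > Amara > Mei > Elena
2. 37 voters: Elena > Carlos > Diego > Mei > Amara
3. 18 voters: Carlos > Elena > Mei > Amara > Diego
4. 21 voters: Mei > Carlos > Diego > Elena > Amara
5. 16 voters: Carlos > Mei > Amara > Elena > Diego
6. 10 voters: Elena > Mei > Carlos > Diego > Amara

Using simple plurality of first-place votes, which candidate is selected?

First-place votes: Carlos 34, Diego 4, Elena 47, Mei 21, Amara 0.
Elena has the most first-place votes.

Elena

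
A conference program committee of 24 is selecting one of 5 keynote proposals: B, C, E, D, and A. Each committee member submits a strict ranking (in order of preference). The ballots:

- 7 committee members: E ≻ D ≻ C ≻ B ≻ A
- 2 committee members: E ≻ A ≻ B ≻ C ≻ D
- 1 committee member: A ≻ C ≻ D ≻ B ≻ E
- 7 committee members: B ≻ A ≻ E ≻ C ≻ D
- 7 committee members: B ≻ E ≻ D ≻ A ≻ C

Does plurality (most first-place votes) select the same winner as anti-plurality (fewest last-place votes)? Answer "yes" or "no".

yes

Plurality — first-place votes: B 14, C 0, E 9, D 0, A 1. Winner: B.
Anti-plurality — last-place votes: B 0, C 7, E 1, D 9, A 7. Winner: B.
The two methods agree.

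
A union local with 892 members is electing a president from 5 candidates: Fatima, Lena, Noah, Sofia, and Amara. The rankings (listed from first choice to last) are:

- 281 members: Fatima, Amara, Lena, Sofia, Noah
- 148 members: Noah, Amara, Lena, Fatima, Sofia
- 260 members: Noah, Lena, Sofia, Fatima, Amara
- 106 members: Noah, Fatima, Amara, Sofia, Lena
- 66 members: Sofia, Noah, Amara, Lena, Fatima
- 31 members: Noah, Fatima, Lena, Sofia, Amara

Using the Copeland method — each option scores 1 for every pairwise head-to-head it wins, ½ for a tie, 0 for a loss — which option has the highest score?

Fatima: beats Sofia and Amara; loses to Lena and Noah → score 2.
Lena: beats Fatima and Sofia; loses to Noah and Amara → score 2.
Noah: beats Fatima, Lena, Sofia, and Amara → score 4.
Sofia: loses to Fatima, Lena, Noah, and Amara → score 0.
Amara: beats Lena and Sofia; loses to Fatima and Noah → score 2.
Noah has the best pairwise record.

Noah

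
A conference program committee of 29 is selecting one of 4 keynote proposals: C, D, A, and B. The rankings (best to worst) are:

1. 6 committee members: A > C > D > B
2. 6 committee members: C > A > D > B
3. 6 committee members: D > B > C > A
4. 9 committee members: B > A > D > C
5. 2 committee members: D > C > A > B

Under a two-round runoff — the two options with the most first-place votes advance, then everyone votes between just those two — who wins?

Round 1 first-place votes: C 6, D 8, A 6, B 9.
B and D advance.
Runoff: B is preferred to D by 9 voters; D by 20.
D wins the runoff.

D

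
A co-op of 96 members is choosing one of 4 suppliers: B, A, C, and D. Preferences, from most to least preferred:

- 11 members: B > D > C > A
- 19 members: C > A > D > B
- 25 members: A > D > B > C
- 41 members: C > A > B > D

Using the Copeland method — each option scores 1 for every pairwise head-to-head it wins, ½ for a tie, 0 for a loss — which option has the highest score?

B: beats D; loses to A and C → score 1.
A: beats B and D; loses to C → score 2.
C: beats B, A, and D → score 3.
D: loses to B, A, and C → score 0.
C has the best pairwise record.

C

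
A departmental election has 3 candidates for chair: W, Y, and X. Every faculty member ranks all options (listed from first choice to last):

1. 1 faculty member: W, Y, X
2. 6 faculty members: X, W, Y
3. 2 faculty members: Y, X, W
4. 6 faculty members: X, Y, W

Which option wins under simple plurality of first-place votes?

X

First-place votes: W 1, Y 2, X 12.
X has the most first-place votes.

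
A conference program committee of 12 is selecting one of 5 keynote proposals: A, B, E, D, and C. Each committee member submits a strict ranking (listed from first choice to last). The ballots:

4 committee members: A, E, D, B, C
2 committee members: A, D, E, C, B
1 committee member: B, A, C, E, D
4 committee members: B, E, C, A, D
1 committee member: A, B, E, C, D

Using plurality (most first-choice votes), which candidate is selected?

A

First-place votes: A 7, B 5, E 0, D 0, C 0.
A has the most first-place votes.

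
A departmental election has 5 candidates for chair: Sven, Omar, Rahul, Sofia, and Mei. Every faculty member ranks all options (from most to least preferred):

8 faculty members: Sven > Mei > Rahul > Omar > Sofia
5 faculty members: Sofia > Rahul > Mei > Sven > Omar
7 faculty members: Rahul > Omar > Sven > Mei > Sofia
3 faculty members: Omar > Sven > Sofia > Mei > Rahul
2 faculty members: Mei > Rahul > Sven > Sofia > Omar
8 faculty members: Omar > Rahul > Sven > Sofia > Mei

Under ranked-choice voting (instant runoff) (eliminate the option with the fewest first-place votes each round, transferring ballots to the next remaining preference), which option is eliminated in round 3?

Sven

Round 1: Sven 8, Omar 11, Rahul 7, Sofia 5, Mei 2. Eliminate Mei.
Round 2: Sven 8, Omar 11, Rahul 9, Sofia 5. Eliminate Sofia.
Round 3: Sven 8, Omar 11, Rahul 14. Eliminate Sven.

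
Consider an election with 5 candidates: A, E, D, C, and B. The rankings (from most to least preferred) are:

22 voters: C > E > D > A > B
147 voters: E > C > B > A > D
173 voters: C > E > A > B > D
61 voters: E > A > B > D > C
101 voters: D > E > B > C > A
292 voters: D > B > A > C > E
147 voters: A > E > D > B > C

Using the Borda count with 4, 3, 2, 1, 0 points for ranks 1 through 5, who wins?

A: 22·1 + 147·1 + 173·2 + 61·3 + 101·0 + 292·2 + 147·4 = 1870
E: 22·3 + 147·4 + 173·3 + 61·4 + 101·3 + 292·0 + 147·3 = 2161
D: 22·2 + 147·0 + 173·0 + 61·1 + 101·4 + 292·4 + 147·2 = 1971
C: 22·4 + 147·3 + 173·4 + 61·0 + 101·1 + 292·1 + 147·0 = 1614
B: 22·0 + 147·2 + 173·1 + 61·2 + 101·2 + 292·3 + 147·1 = 1814
E has the highest Borda score (2161).

E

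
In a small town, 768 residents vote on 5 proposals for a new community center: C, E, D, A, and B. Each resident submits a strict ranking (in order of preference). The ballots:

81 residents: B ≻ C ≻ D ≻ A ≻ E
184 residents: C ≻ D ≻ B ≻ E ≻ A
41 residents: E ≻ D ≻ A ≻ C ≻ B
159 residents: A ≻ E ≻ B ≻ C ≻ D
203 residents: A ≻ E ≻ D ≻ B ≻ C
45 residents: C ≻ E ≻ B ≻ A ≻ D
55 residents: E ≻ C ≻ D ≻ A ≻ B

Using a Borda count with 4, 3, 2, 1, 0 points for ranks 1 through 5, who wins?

C: 81·3 + 184·4 + 41·1 + 159·1 + 203·0 + 45·4 + 55·3 = 1524
E: 81·0 + 184·1 + 41·4 + 159·3 + 203·3 + 45·3 + 55·4 = 1789
D: 81·2 + 184·3 + 41·3 + 159·0 + 203·2 + 45·0 + 55·2 = 1353
A: 81·1 + 184·0 + 41·2 + 159·4 + 203·4 + 45·1 + 55·1 = 1711
B: 81·4 + 184·2 + 41·0 + 159·2 + 203·1 + 45·2 + 55·0 = 1303
E has the highest Borda score (1789).

E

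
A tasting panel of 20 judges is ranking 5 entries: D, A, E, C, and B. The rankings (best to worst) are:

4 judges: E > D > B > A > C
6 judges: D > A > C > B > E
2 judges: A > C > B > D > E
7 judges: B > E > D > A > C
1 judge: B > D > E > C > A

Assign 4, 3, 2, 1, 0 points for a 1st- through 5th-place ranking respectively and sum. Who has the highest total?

D: 4·3 + 6·4 + 2·1 + 7·2 + 1·3 = 55
A: 4·1 + 6·3 + 2·4 + 7·1 + 1·0 = 37
E: 4·4 + 6·0 + 2·0 + 7·3 + 1·2 = 39
C: 4·0 + 6·2 + 2·3 + 7·0 + 1·1 = 19
B: 4·2 + 6·1 + 2·2 + 7·4 + 1·4 = 50
D has the highest Borda score (55).

D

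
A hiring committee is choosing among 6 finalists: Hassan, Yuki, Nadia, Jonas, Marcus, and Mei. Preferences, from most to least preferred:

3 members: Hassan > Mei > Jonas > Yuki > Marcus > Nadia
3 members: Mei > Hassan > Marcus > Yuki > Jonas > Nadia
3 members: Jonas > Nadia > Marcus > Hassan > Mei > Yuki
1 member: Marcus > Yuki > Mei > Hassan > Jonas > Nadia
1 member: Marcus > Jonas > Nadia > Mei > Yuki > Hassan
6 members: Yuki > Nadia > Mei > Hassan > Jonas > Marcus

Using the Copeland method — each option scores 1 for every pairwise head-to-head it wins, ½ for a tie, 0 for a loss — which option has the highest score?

Mei

Hassan: beats Yuki, Jonas, and Marcus; loses to Nadia and Mei → score 3.
Yuki: beats Nadia, Jonas, and Marcus; loses to Hassan and Mei → score 3.
Nadia: beats Hassan, Marcus, and Mei; loses to Yuki and Jonas → score 3.
Jonas: beats Nadia and Marcus; loses to Hassan, Yuki, and Mei → score 2.
Marcus: loses to Hassan, Yuki, Nadia, Jonas, and Mei → score 0.
Mei: beats Hassan, Yuki, Jonas, and Marcus; loses to Nadia → score 4.
Mei has the best pairwise record.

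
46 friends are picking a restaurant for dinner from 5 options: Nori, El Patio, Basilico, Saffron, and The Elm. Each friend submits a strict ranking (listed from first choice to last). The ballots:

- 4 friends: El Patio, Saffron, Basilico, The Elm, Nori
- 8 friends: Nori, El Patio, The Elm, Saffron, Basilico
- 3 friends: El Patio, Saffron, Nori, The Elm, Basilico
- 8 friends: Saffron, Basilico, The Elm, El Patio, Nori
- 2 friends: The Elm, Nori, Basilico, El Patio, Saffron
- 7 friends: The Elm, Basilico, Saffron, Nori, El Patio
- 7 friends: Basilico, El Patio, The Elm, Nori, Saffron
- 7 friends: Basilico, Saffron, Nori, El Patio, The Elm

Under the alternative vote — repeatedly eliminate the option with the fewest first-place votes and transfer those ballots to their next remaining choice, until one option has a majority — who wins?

Round 1: Nori 8, El Patio 7, Basilico 14, Saffron 8, The Elm 9. Eliminate El Patio.
Round 2: Nori 8, Basilico 14, Saffron 15, The Elm 9. Eliminate Nori.
Round 3: Basilico 14, Saffron 15, The Elm 17. Eliminate Basilico.
Round 4: Saffron 22, The Elm 24. The Elm has a majority.

The Elm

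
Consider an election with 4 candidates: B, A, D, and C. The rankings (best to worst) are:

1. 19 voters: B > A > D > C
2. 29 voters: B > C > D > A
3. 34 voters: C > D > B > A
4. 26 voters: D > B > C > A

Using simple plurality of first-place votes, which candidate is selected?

First-place votes: B 48, A 0, D 26, C 34.
B has the most first-place votes.

B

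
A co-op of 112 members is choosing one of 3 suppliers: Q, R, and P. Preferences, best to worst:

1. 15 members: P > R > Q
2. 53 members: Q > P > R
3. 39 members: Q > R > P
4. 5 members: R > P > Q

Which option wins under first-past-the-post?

First-place votes: Q 92, R 5, P 15.
Q has the most first-place votes.

Q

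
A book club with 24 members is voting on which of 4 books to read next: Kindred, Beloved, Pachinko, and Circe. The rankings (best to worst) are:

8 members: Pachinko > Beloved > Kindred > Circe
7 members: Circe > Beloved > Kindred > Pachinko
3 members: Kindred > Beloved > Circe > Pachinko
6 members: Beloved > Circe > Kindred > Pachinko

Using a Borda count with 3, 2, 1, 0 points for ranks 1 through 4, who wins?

Kindred: 8·1 + 7·1 + 3·3 + 6·1 = 30
Beloved: 8·2 + 7·2 + 3·2 + 6·3 = 54
Pachinko: 8·3 + 7·0 + 3·0 + 6·0 = 24
Circe: 8·0 + 7·3 + 3·1 + 6·2 = 36
Beloved has the highest Borda score (54).

Beloved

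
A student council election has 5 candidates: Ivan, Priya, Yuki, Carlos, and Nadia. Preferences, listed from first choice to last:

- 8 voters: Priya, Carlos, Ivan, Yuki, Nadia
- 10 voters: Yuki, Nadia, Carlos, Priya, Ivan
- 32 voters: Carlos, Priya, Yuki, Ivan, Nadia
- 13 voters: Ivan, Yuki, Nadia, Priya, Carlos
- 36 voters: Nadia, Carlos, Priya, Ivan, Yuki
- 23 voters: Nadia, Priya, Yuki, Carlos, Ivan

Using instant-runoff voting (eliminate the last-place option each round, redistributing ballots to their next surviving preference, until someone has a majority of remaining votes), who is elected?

Nadia

Round 1: Ivan 13, Priya 8, Yuki 10, Carlos 32, Nadia 59. Eliminate Priya.
Round 2: Ivan 13, Yuki 10, Carlos 40, Nadia 59. Eliminate Yuki.
Round 3: Ivan 13, Carlos 40, Nadia 69. Nadia has a majority.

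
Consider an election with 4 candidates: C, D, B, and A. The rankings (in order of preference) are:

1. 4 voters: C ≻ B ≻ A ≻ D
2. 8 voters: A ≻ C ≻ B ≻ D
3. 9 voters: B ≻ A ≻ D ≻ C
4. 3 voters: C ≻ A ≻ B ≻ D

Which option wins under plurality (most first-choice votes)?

First-place votes: C 7, D 0, B 9, A 8.
B has the most first-place votes.

B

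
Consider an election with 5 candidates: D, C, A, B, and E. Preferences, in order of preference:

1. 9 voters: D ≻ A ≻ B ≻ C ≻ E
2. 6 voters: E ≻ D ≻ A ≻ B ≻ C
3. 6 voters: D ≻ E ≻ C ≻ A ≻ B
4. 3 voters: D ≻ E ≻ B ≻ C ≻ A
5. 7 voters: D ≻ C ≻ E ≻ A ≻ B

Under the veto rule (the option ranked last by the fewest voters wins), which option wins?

Last-place votes: D 0, C 6, A 3, B 13, E 9.
D is ranked last by the fewest voters, so D wins.

D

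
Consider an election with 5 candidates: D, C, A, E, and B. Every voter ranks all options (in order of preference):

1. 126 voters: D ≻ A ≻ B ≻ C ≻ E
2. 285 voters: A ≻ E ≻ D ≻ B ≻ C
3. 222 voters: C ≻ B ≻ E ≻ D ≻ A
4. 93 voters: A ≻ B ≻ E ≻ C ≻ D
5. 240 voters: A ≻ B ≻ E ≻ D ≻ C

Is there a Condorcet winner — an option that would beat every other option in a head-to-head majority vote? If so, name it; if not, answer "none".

A vs D: 618–348 for A.
A vs C: 744–222 for A.
A vs E: 744–222 for A.
A vs B: 744–222 for A.
A beats every other option head-to-head.

A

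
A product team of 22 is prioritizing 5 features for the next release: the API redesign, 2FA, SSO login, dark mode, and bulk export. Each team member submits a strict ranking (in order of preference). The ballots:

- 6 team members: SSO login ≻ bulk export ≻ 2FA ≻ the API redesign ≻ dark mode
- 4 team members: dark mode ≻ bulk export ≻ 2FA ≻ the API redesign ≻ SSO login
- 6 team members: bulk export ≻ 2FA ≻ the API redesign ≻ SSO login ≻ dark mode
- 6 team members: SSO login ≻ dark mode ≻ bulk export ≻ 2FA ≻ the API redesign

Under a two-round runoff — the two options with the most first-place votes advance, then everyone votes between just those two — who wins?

SSO login

Round 1 first-place votes: the API redesign 0, 2FA 0, SSO login 12, dark mode 4, bulk export 6.
SSO login and bulk export advance.
Runoff: SSO login is preferred to bulk export by 12 voters; bulk export by 10.
SSO login wins the runoff.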